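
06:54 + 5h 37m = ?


Start: 414 minutes from midnight
Add: 337 minutes
Total: 751 minutes
Hours: 751 ÷ 60 = 12 remainder 31

12:31


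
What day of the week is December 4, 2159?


Tuesday

Zeller's congruence:
q=4, m=12, k=59, j=21
h = (4 + ⌊13×13/5⌋ + 59 + ⌊59/4⌋ + ⌊21/4⌋ - 2×21) mod 7
= (4 + 33 + 59 + 14 + 5 - 42) mod 7
= 73 mod 7 = 3
h=3 → Tuesday


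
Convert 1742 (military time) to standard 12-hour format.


Hour: 17
17 - 12 = 5 → PM

5:42 PM


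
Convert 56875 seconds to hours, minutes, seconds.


Hours: 56875 ÷ 3600 = 15 remainder 2875
Minutes: 2875 ÷ 60 = 47 remainder 55
Seconds: 55

15h 47m 55s


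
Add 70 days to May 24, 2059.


Start: May 24, 2059
Add 70 days
May 24 → June 1: 31 - 24 + 1 = 8 days (70 - 8 = 62 left)
June 1 → July 1: 30 - 1 + 1 = 30 days (62 - 30 = 32 left)
July 1 → August 1: 31 - 1 + 1 = 31 days (32 - 31 = 1 left)
August 1 + 1 = August 2, 2059

August 2, 2059


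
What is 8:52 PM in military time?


Input: 8:52 PM
PM: 8 + 12 = 20

20:52


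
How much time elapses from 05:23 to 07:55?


End time in minutes: 7×60 + 55 = 475
Start time in minutes: 5×60 + 23 = 323
Difference = 475 - 323 = 152 minutes
= 2 hours 32 minutes

2h 32m


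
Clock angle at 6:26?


Hour hand = 6×30 + 26×0.5 = 193.0°
Minute hand = 26×6 = 156°
Difference = |193.0 - 156| = 37.0°

37.0°


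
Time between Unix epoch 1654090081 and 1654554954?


Difference = 1654554954 - 1654090081 = 464873 seconds
In hours: 464873 / 3600 ≈ 129.1
In days: 464873 / 86400 ≈ 5.38

464873 seconds (129.1 hours / 5.38 days)


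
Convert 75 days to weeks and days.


Weeks: 75 ÷ 7 = 10 remainder 5

10 weeks 5 days


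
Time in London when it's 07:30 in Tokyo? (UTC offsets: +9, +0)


22:30 (previous day)

Time difference = UTC+0 - UTC+9 = -9 hours
New hour = (7 -9) mod 24
= -2 mod 24 = 22
Minutes unchanged → 22:30; -2 < 0 → previous day


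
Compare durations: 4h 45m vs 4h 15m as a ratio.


19:17 (1.12)

Duration 1: 285 minutes
Duration 2: 255 minutes
Ratio = 285:255
GCD = 15
Simplified = 19:17
As a decimal: 19/17 ≈ 1.12


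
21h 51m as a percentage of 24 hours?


Total minutes: 21×60 + 51 = 1311
Day = 24×60 = 1440 minutes
Fraction = 1311/1440 ≈ 0.9104
As a percentage: 1311/1440 × 100 ≈ 91.04%

0.9104 (91.04%)


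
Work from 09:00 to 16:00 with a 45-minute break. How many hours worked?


Total time = (16×60+0) - (9×60+0)
= 960 - 540 = 420 min
Minus break: 420 - 45 = 375 min
= 6h 15m

6h 15m (375 minutes)


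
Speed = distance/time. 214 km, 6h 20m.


33.8 km/h

Distance: 214 km
Time: 6h 20m = 380 min = 380/60 = 19/3 hours
Speed = 214 ÷ (19/3) = 214 × 3 / 19 = 642/19 ≈ 33.8 km/h


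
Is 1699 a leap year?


No

Rules: divisible by 4 AND (not by 100 OR by 400)
1699 ÷ 4 = 424 remainder 3 → not divisible by 4
Not divisible by 4 → not a leap year


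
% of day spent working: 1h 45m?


Time: 105 minutes
Day: 1440 minutes
Percentage = (105/1440) × 100 ≈ 7.3%

7.3%


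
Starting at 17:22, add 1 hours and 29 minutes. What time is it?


Start: 1042 minutes from midnight
Add: 89 minutes
Total: 1131 minutes
Hours: 1131 ÷ 60 = 18 remainder 51

18:51


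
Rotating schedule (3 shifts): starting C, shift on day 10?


Shifts: A, B, C
Start: C (index 2)
Day 10: (2 + 10 - 1) mod 3
= 11 mod 3
= 2
Index 2 → shift C

Shift C


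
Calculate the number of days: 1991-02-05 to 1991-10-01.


238 days

From February 5, 1991 to October 1, 1991
Rest of February 1991: 28 - 5 = 23
Full months: March 31, April 30, May 31, June 30, July 31, August 31, September 30
Days into October 1991: 1
Total = 23 + 31 + 30 + 31 + 30 + 31 + 31 + 30 + 1 = 238 days


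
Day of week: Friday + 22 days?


Saturday

Start: Friday (index 4)
(4 + 22) mod 7
= 26 mod 7
= 5
Index 5 → Saturday


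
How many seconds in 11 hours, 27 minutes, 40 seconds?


Hours: 11 × 3600 = 39600
Minutes: 27 × 60 = 1620
Seconds: 40
Total = 39600 + 1620 + 40 = 41260

41260 seconds


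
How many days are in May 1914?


Month: May (month 5)
May has 31 days

31 days


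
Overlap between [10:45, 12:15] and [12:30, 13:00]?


Meeting A: 645-735 (in minutes from midnight)
Meeting B: 750-780
Overlap start = max(645, 750) = 750
Overlap end = min(735, 780) = 735
Overlap = max(0, 735 - 750) = 0 min

0 minutes


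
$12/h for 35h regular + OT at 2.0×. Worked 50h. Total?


$780.00

Regular: 35h × $12 = $420.00
Overtime: 50 - 35 = 15h
OT pay: 15h × $12 × 2.0 = $360.00
Total = $420.00 + $360.00 = $780.00


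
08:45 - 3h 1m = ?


Start: 525 minutes from midnight
Subtract: 181 minutes
Remaining: 525 - 181 = 344
Hours: 5, Minutes: 44

05:44


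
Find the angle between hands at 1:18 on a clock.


69.0°

Hour hand = 1×30 + 18×0.5 = 39.0°
Minute hand = 18×6 = 108°
Difference = |39.0 - 108| = 69.0°


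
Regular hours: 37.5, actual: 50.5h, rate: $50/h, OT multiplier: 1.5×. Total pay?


$2850.00

Regular: 37.5h × $50 = $1875.00
Overtime: 50.5 - 37.5 = 13.0h
OT pay: 13.0h × $50 × 1.5 = $975.00
Total = $1875.00 + $975.00 = $2850.00


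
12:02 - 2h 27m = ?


Start: 722 minutes from midnight
Subtract: 147 minutes
Remaining: 722 - 147 = 575
Hours: 9, Minutes: 35

09:35


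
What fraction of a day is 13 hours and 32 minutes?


Total minutes: 13×60 + 32 = 812
Day = 24×60 = 1440 minutes
Fraction = 812/1440 ≈ 0.5639
As a percentage: 812/1440 × 100 ≈ 56.39%

0.5639 (56.39%)


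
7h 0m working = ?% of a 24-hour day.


Time: 420 minutes
Day: 1440 minutes
Percentage = (420/1440) × 100 ≈ 29.2%

29.2%


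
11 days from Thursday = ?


Monday

Start: Thursday (index 3)
(3 + 11) mod 7
= 14 mod 7
= 0
Index 0 → Monday


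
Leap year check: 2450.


Rules: divisible by 4 AND (not by 100 OR by 400)
2450 ÷ 4 = 612 remainder 2 → not divisible by 4
Not divisible by 4 → not a leap year

No


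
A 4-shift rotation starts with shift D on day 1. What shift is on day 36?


Shifts: A, B, C, D
Start: D (index 3)
Day 36: (3 + 36 - 1) mod 4
= 38 mod 4
= 2
Index 2 → shift C

Shift C


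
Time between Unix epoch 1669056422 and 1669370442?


Difference = 1669370442 - 1669056422 = 314020 seconds
In hours: 314020 / 3600 ≈ 87.2
In days: 314020 / 86400 ≈ 3.63

314020 seconds (87.2 hours / 3.63 days)


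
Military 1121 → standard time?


11:21 AM

Hour: 11
11 < 12 → AM


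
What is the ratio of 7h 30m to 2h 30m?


Duration 1: 450 minutes
Duration 2: 150 minutes
Ratio = 450:150
GCD = 150
Simplified = 3:1
As a decimal: 3/1 = 3.00

3:1 (3.00)


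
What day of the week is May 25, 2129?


Zeller's congruence:
q=25, m=5, k=29, j=21
h = (25 + ⌊13×6/5⌋ + 29 + ⌊29/4⌋ + ⌊21/4⌋ - 2×21) mod 7
= (25 + 15 + 29 + 7 + 5 - 42) mod 7
= 39 mod 7 = 4
h=4 → Wednesday

Wednesday


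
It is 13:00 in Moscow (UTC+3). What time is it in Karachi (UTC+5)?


Time difference = UTC+5 - UTC+3 = +2 hours
New hour = (13 + 2) mod 24
= 15 mod 24 = 15
Minutes unchanged → 15:00

15:00


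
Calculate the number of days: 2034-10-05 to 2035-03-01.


From October 5, 2034 to March 1, 2035
Rest of October 2034: 31 - 5 = 26
Full months: November 30, December 31, January 31, February 2035 28
Days into March 2035: 1
Total = 26 + 30 + 31 + 31 + 28 + 1 = 147 days

147 days


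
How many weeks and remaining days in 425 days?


60 weeks 5 days

Weeks: 425 ÷ 7 = 60 remainder 5


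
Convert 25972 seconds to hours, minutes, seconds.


Hours: 25972 ÷ 3600 = 7 remainder 772
Minutes: 772 ÷ 60 = 12 remainder 52
Seconds: 52

7h 12m 52s


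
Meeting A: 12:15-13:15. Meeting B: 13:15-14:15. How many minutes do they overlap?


Meeting A: 735-795 (in minutes from midnight)
Meeting B: 795-855
Overlap start = max(735, 795) = 795
Overlap end = min(795, 855) = 795
Overlap = max(0, 795 - 795) = 0 min

0 minutes


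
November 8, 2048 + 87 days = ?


February 3, 2049

Start: November 8, 2048
Add 87 days
November 8 → December 1: 30 - 8 + 1 = 23 days (87 - 23 = 64 left)
December 1 → January 1: 31 - 1 + 1 = 31 days (64 - 31 = 33 left)
January 1 → February 1: 31 - 1 + 1 = 31 days (33 - 31 = 2 left)
February 1 + 2 = February 3, 2049


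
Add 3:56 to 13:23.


Start: 803 minutes from midnight
Add: 236 minutes
Total: 1039 minutes
Hours: 1039 ÷ 60 = 17 remainder 19

17:19


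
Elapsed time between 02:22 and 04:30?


End time in minutes: 4×60 + 30 = 270
Start time in minutes: 2×60 + 22 = 142
Difference = 270 - 142 = 128 minutes
= 2 hours 8 minutes

2h 8m


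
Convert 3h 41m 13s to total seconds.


Hours: 3 × 3600 = 10800
Minutes: 41 × 60 = 2460
Seconds: 13
Total = 10800 + 2460 + 13 = 13273

13273 seconds


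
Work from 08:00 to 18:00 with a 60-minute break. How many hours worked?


Total time = (18×60+0) - (8×60+0)
= 1080 - 480 = 600 min
Minus break: 600 - 60 = 540 min
= 9h 0m

9h 0m (540 minutes)


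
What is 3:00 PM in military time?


15:00

Input: 3:00 PM
PM: 3 + 12 = 15


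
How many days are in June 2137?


Month: June (month 6)
June has 30 days

30 days


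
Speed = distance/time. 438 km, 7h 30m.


58.4 km/h

Distance: 438 km
Time: 7h 30m = 450 min = 450/60 = 15/2 hours
Speed = 438 ÷ (15/2) = 438 × 2 / 15 = 876/15 = 58.4 km/h


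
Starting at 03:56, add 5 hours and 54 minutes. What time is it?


Start: 236 minutes from midnight
Add: 354 minutes
Total: 590 minutes
Hours: 590 ÷ 60 = 9 remainder 50

09:50


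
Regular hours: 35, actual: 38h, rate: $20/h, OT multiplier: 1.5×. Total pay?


$790.00

Regular: 35h × $20 = $700.00
Overtime: 38 - 35 = 3h
OT pay: 3h × $20 × 1.5 = $90.00
Total = $700.00 + $90.00 = $790.00


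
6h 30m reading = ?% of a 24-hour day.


Time: 390 minutes
Day: 1440 minutes
Percentage = (390/1440) × 100 ≈ 27.1%

27.1%


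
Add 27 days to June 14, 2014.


July 11, 2014

Start: June 14, 2014
Add 27 days
June 14 → July 1: 30 - 14 + 1 = 17 days (27 - 17 = 10 left)
July 1 + 10 = July 11, 2014


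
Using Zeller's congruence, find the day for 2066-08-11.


Wednesday

Zeller's congruence:
q=11, m=8, k=66, j=20
h = (11 + ⌊13×9/5⌋ + 66 + ⌊66/4⌋ + ⌊20/4⌋ - 2×20) mod 7
= (11 + 23 + 66 + 16 + 5 - 40) mod 7
= 81 mod 7 = 4
h=4 → Wednesday


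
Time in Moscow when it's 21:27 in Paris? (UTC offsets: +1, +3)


Time difference = UTC+3 - UTC+1 = +2 hours
New hour = (21 + 2) mod 24
= 23 mod 24 = 23
Minutes unchanged → 23:27

23:27


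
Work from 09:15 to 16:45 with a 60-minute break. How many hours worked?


Total time = (16×60+45) - (9×60+15)
= 1005 - 555 = 450 min
Minus break: 450 - 60 = 390 min
= 6h 30m

6h 30m (390 minutes)


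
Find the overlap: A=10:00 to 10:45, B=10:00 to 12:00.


Meeting A: 600-645 (in minutes from midnight)
Meeting B: 600-720
Overlap start = max(600, 600) = 600
Overlap end = min(645, 720) = 645
Overlap = max(0, 645 - 600) = 45 min

45 minutes


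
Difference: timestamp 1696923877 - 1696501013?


Difference = 1696923877 - 1696501013 = 422864 seconds
In hours: 422864 / 3600 ≈ 117.5
In days: 422864 / 86400 ≈ 4.89

422864 seconds (117.5 hours / 4.89 days)


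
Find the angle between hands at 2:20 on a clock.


50.0°

Hour hand = 2×30 + 20×0.5 = 70.0°
Minute hand = 20×6 = 120°
Difference = |70.0 - 120| = 50.0°


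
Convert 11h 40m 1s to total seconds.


42001 seconds

Hours: 11 × 3600 = 39600
Minutes: 40 × 60 = 2400
Seconds: 1
Total = 39600 + 2400 + 1 = 42001


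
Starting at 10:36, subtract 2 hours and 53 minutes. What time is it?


07:43

Start: 636 minutes from midnight
Subtract: 173 minutes
Remaining: 636 - 173 = 463
Hours: 7, Minutes: 43


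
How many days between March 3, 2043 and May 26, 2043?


From March 3, 2043 to May 26, 2043
Rest of March 2043: 31 - 3 = 28
Full months: April 30
Days into May 2043: 26
Total = 28 + 30 + 26 = 84 days

84 days


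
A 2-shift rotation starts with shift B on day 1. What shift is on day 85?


Shifts: A, B
Start: B (index 1)
Day 85: (1 + 85 - 1) mod 2
= 85 mod 2
= 1
Index 1 → shift B

Shift B


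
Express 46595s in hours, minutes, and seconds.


Hours: 46595 ÷ 3600 = 12 remainder 3395
Minutes: 3395 ÷ 60 = 56 remainder 35
Seconds: 35

12h 56m 35s


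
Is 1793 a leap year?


No

Rules: divisible by 4 AND (not by 100 OR by 400)
1793 ÷ 4 = 448 remainder 1 → not divisible by 4
Not divisible by 4 → not a leap year


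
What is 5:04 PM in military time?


Input: 5:04 PM
PM: 5 + 12 = 17

17:04


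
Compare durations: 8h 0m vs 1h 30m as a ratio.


Duration 1: 480 minutes
Duration 2: 90 minutes
Ratio = 480:90
GCD = 30
Simplified = 16:3
As a decimal: 16/3 ≈ 5.33

16:3 (5.33)


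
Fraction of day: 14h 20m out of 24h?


Total minutes: 14×60 + 20 = 860
Day = 24×60 = 1440 minutes
Fraction = 860/1440 ≈ 0.5972
As a percentage: 860/1440 × 100 ≈ 59.72%

0.5972 (59.72%)


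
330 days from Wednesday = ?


Thursday

Start: Wednesday (index 2)
(2 + 330) mod 7
= 332 mod 7
= 3
Index 3 → Thursday


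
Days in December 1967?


Month: December (month 12)
December has 31 days

31 days


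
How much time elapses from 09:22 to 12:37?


End time in minutes: 12×60 + 37 = 757
Start time in minutes: 9×60 + 22 = 562
Difference = 757 - 562 = 195 minutes
= 3 hours 15 minutes

3h 15m


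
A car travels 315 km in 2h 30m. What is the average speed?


126.0 km/h

Distance: 315 km
Time: 2h 30m = 150 min = 150/60 = 5/2 hours
Speed = 315 ÷ (5/2) = 315 × 2 / 5 = 630/5 = 126.0 km/h


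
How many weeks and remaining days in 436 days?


Weeks: 436 ÷ 7 = 62 remainder 2

62 weeks 2 days


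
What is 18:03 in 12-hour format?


Hour: 18
18 - 12 = 6 → PM

6:03 PM


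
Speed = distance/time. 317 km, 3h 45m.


Distance: 317 km
Time: 3h 45m = 225 min = 225/60 = 15/4 hours
Speed = 317 ÷ (15/4) = 317 × 4 / 15 = 1268/15 ≈ 84.5 km/h

84.5 km/h


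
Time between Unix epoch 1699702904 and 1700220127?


Difference = 1700220127 - 1699702904 = 517223 seconds
In hours: 517223 / 3600 ≈ 143.7
In days: 517223 / 86400 ≈ 5.99

517223 seconds (143.7 hours / 5.99 days)


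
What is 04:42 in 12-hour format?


Hour: 4
4 < 12 → AM

4:42 AM


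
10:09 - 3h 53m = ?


06:16

Start: 609 minutes from midnight
Subtract: 233 minutes
Remaining: 609 - 233 = 376
Hours: 6, Minutes: 16


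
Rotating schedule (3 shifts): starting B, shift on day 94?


Shift B

Shifts: A, B, C
Start: B (index 1)
Day 94: (1 + 94 - 1) mod 3
= 94 mod 3
= 1
Index 1 → shift B


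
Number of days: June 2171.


30 days

Month: June (month 6)
June has 30 days


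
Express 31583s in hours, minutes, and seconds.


Hours: 31583 ÷ 3600 = 8 remainder 2783
Minutes: 2783 ÷ 60 = 46 remainder 23
Seconds: 23

8h 46m 23s


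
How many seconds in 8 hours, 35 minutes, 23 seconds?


30923 seconds

Hours: 8 × 3600 = 28800
Minutes: 35 × 60 = 2100
Seconds: 23
Total = 28800 + 2100 + 23 = 30923


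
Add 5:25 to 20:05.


Start: 1205 minutes from midnight
Add: 325 minutes
Total: 1530 minutes
Hours: 1530 ÷ 60 = 25 remainder 30
25 ≥ 24 → 25 - 24 = 1 (next day)

01:30 (next day)


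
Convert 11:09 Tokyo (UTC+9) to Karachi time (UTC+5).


Time difference = UTC+5 - UTC+9 = -4 hours
New hour = (11 -4) mod 24
= 7 mod 24 = 7
Minutes unchanged → 07:09

07:09


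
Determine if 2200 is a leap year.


No

Rules: divisible by 4 AND (not by 100 OR by 400)
2200 ÷ 4 = 550 exactly → divisible by 4
2200 ÷ 100 = 22 exactly → divisible by 100
2200 ÷ 400 = 5 remainder 200 → not divisible by 400
Divisible by 100 but not by 400 → not a leap year


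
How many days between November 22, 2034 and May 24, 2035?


From November 22, 2034 to May 24, 2035
Rest of November 2034: 30 - 22 = 8
Full months: December 31, January 31, February 2035 28, March 31, April 30
Days into May 2035: 24
Total = 8 + 31 + 31 + 28 + 31 + 30 + 24 = 183 days

183 days


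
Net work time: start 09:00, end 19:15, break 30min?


Total time = (19×60+15) - (9×60+0)
= 1155 - 540 = 615 min
Minus break: 615 - 30 = 585 min
= 9h 45m

9h 45m (585 minutes)


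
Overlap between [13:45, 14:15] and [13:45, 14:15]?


30 minutes

Meeting A: 825-855 (in minutes from midnight)
Meeting B: 825-855
Overlap start = max(825, 825) = 825
Overlap end = min(855, 855) = 855
Overlap = max(0, 855 - 825) = 30 min


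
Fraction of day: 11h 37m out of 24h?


0.4840 (48.40%)

Total minutes: 11×60 + 37 = 697
Day = 24×60 = 1440 minutes
Fraction = 697/1440 ≈ 0.4840
As a percentage: 697/1440 × 100 ≈ 48.40%


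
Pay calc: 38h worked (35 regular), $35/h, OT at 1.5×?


$1382.50

Regular: 35h × $35 = $1225.00
Overtime: 38 - 35 = 3h
OT pay: 3h × $35 × 1.5 = $157.50
Total = $1225.00 + $157.50 = $1382.50


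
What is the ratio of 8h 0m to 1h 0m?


Duration 1: 480 minutes
Duration 2: 60 minutes
Ratio = 480:60
GCD = 60
Simplified = 8:1
As a decimal: 8/1 = 8.00

8:1 (8.00)


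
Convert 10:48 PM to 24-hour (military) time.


22:48

Input: 10:48 PM
PM: 10 + 12 = 22


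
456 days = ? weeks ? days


65 weeks 1 days

Weeks: 456 ÷ 7 = 65 remainder 1


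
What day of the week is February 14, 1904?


Zeller's congruence:
q=14, m=14, k=3, j=19
h = (14 + ⌊13×15/5⌋ + 3 + ⌊3/4⌋ + ⌊19/4⌋ - 2×19) mod 7
= (14 + 39 + 3 + 0 + 4 - 38) mod 7
= 22 mod 7 = 1
h=1 → Sunday

Sunday


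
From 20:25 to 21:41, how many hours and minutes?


1h 16m

End time in minutes: 21×60 + 41 = 1301
Start time in minutes: 20×60 + 25 = 1225
Difference = 1301 - 1225 = 76 minutes
= 1 hours 16 minutes


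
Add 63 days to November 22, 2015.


January 24, 2016

Start: November 22, 2015
Add 63 days
November 22 → December 1: 30 - 22 + 1 = 9 days (63 - 9 = 54 left)
December 1 → January 1: 31 - 1 + 1 = 31 days (54 - 31 = 23 left)
January 1 + 23 = January 24, 2016


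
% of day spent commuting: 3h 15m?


Time: 195 minutes
Day: 1440 minutes
Percentage = (195/1440) × 100 ≈ 13.5%

13.5%


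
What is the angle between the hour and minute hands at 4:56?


Hour hand = 4×30 + 56×0.5 = 148.0°
Minute hand = 56×6 = 336°
Difference = |148.0 - 336| = 188.0°
Since > 180°: 360 - 188.0 = 172.0°

172.0°


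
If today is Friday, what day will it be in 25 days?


Tuesday

Start: Friday (index 4)
(4 + 25) mod 7
= 29 mod 7
= 1
Index 1 → Tuesday


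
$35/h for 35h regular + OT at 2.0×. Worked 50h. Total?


Regular: 35h × $35 = $1225.00
Overtime: 50 - 35 = 15h
OT pay: 15h × $35 × 2.0 = $1050.00
Total = $1225.00 + $1050.00 = $2275.00

$2275.00


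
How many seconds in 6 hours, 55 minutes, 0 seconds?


24900 seconds

Hours: 6 × 3600 = 21600
Minutes: 55 × 60 = 3300
Seconds: 0
Total = 21600 + 3300 + 0 = 24900


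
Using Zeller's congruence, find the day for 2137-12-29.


Sunday

Zeller's congruence:
q=29, m=12, k=37, j=21
h = (29 + ⌊13×13/5⌋ + 37 + ⌊37/4⌋ + ⌊21/4⌋ - 2×21) mod 7
= (29 + 33 + 37 + 9 + 5 - 42) mod 7
= 71 mod 7 = 1
h=1 → Sunday


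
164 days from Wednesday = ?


Start: Wednesday (index 2)
(2 + 164) mod 7
= 166 mod 7
= 5
Index 5 → Saturday

Saturday


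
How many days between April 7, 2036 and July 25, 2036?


From April 7, 2036 to July 25, 2036
Rest of April 2036: 30 - 7 = 23
Full months: May 31, June 30
Days into July 2036: 25
Total = 23 + 31 + 30 + 25 = 109 days

109 days


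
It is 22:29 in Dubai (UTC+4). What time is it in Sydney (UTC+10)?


04:29 (next day)

Time difference = UTC+10 - UTC+4 = +6 hours
New hour = (22 + 6) mod 24
= 28 mod 24 = 4
Minutes unchanged → 04:29; 28 ≥ 24 → next day


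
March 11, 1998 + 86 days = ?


Start: March 11, 1998
Add 86 days
March 11 → April 1: 31 - 11 + 1 = 21 days (86 - 21 = 65 left)
April 1 → May 1: 30 - 1 + 1 = 30 days (65 - 30 = 35 left)
May 1 → June 1: 31 - 1 + 1 = 31 days (35 - 31 = 4 left)
June 1 + 4 = June 5, 1998

June 5, 1998


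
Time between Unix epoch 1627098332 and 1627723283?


Difference = 1627723283 - 1627098332 = 624951 seconds
In hours: 624951 / 3600 ≈ 173.6
In days: 624951 / 86400 ≈ 7.23

624951 seconds (173.6 hours / 7.23 days)


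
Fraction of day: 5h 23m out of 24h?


Total minutes: 5×60 + 23 = 323
Day = 24×60 = 1440 minutes
Fraction = 323/1440 ≈ 0.2243
As a percentage: 323/1440 × 100 ≈ 22.43%

0.2243 (22.43%)


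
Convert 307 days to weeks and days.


Weeks: 307 ÷ 7 = 43 remainder 6

43 weeks 6 days


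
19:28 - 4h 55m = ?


14:33

Start: 1168 minutes from midnight
Subtract: 295 minutes
Remaining: 1168 - 295 = 873
Hours: 14, Minutes: 33


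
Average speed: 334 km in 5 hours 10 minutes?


Distance: 334 km
Time: 5h 10m = 310 min = 310/60 = 31/6 hours
Speed = 334 ÷ (31/6) = 334 × 6 / 31 = 2004/31 ≈ 64.6 km/h

64.6 km/h


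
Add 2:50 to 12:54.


15:44

Start: 774 minutes from midnight
Add: 170 minutes
Total: 944 minutes
Hours: 944 ÷ 60 = 15 remainder 44


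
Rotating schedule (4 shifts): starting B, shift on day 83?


Shifts: A, B, C, D
Start: B (index 1)
Day 83: (1 + 83 - 1) mod 4
= 83 mod 4
= 3
Index 3 → shift D

Shift D


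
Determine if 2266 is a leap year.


Rules: divisible by 4 AND (not by 100 OR by 400)
2266 ÷ 4 = 566 remainder 2 → not divisible by 4
Not divisible by 4 → not a leap year

No


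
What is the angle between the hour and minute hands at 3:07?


Hour hand = 3×30 + 7×0.5 = 93.5°
Minute hand = 7×6 = 42°
Difference = |93.5 - 42| = 51.5°

51.5°


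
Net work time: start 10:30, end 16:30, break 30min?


5h 30m (330 minutes)

Total time = (16×60+30) - (10×60+30)
= 990 - 630 = 360 min
Minus break: 360 - 30 = 330 min
= 5h 30m


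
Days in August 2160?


Month: August (month 8)
August has 31 days

31 days


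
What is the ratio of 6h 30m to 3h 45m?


Duration 1: 390 minutes
Duration 2: 225 minutes
Ratio = 390:225
GCD = 15
Simplified = 26:15
As a decimal: 26/15 ≈ 1.73

26:15 (1.73)


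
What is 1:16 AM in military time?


Input: 1:16 AM
AM hour stays: 1

01:16


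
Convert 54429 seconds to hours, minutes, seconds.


Hours: 54429 ÷ 3600 = 15 remainder 429
Minutes: 429 ÷ 60 = 7 remainder 9
Seconds: 9

15h 7m 9s


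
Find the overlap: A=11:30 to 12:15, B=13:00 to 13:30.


0 minutes

Meeting A: 690-735 (in minutes from midnight)
Meeting B: 780-810
Overlap start = max(690, 780) = 780
Overlap end = min(735, 810) = 735
Overlap = max(0, 735 - 780) = 0 min


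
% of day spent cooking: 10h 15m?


Time: 615 minutes
Day: 1440 minutes
Percentage = (615/1440) × 100 ≈ 42.7%

42.7%


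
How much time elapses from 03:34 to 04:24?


End time in minutes: 4×60 + 24 = 264
Start time in minutes: 3×60 + 34 = 214
Difference = 264 - 214 = 50 minutes
= 0 hours 50 minutes

0h 50m


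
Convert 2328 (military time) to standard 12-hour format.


Hour: 23
23 - 12 = 11 → PM

11:28 PM


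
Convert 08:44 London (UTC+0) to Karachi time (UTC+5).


13:44

Time difference = UTC+5 - UTC+0 = +5 hours
New hour = (8 + 5) mod 24
= 13 mod 24 = 13
Minutes unchanged → 13:44


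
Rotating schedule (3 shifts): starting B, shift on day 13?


Shifts: A, B, C
Start: B (index 1)
Day 13: (1 + 13 - 1) mod 3
= 13 mod 3
= 1
Index 1 → shift B

Shift B


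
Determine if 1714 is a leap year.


Rules: divisible by 4 AND (not by 100 OR by 400)
1714 ÷ 4 = 428 remainder 2 → not divisible by 4
Not divisible by 4 → not a leap year

No


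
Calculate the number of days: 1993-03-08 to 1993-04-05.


28 days

From March 8, 1993 to April 5, 1993
Rest of March 1993: 31 - 8 = 23
Days into April 1993: 5
Total = 23 + 5 = 28 days


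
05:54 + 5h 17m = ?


11:11

Start: 354 minutes from midnight
Add: 317 minutes
Total: 671 minutes
Hours: 671 ÷ 60 = 11 remainder 11


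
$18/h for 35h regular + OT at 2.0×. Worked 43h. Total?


Regular: 35h × $18 = $630.00
Overtime: 43 - 35 = 8h
OT pay: 8h × $18 × 2.0 = $288.00
Total = $630.00 + $288.00 = $918.00

$918.00


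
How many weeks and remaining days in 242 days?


Weeks: 242 ÷ 7 = 34 remainder 4

34 weeks 4 days


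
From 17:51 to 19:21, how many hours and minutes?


1h 30m

End time in minutes: 19×60 + 21 = 1161
Start time in minutes: 17×60 + 51 = 1071
Difference = 1161 - 1071 = 90 minutes
= 1 hours 30 minutes


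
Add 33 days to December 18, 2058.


January 20, 2059

Start: December 18, 2058
Add 33 days
December 18 → January 1: 31 - 18 + 1 = 14 days (33 - 14 = 19 left)
January 1 + 19 = January 20, 2059


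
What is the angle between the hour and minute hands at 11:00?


30.0°

Hour hand = 11×30 + 0×0.5 = 330.0°
Minute hand = 0×6 = 0°
Difference = |330.0 - 0| = 330.0°
Since > 180°: 360 - 330.0 = 30.0°


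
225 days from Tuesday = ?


Start: Tuesday (index 1)
(1 + 225) mod 7
= 226 mod 7
= 2
Index 2 → Wednesday

Wednesday


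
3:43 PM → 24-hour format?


15:43

Input: 3:43 PM
PM: 3 + 12 = 15


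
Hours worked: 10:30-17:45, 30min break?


Total time = (17×60+45) - (10×60+30)
= 1065 - 630 = 435 min
Minus break: 435 - 30 = 405 min
= 6h 45m

6h 45m (405 minutes)


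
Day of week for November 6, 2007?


Tuesday

Zeller's congruence:
q=6, m=11, k=7, j=20
h = (6 + ⌊13×12/5⌋ + 7 + ⌊7/4⌋ + ⌊20/4⌋ - 2×20) mod 7
= (6 + 31 + 7 + 1 + 5 - 40) mod 7
= 10 mod 7 = 3
h=3 → Tuesday


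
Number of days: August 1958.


Month: August (month 8)
August has 31 days

31 days


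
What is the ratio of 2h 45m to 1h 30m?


11:6 (1.83)

Duration 1: 165 minutes
Duration 2: 90 minutes
Ratio = 165:90
GCD = 15
Simplified = 11:6
As a decimal: 11/6 ≈ 1.83


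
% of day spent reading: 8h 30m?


35.4%

Time: 510 minutes
Day: 1440 minutes
Percentage = (510/1440) × 100 ≈ 35.4%


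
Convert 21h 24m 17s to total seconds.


Hours: 21 × 3600 = 75600
Minutes: 24 × 60 = 1440
Seconds: 17
Total = 75600 + 1440 + 17 = 77057

77057 seconds


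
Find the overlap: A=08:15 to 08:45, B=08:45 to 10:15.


0 minutes

Meeting A: 495-525 (in minutes from midnight)
Meeting B: 525-615
Overlap start = max(495, 525) = 525
Overlap end = min(525, 615) = 525
Overlap = max(0, 525 - 525) = 0 min


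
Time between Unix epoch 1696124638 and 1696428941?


304303 seconds (84.5 hours / 3.52 days)

Difference = 1696428941 - 1696124638 = 304303 seconds
In hours: 304303 / 3600 ≈ 84.5
In days: 304303 / 86400 ≈ 3.52


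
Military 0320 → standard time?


3:20 AM

Hour: 3
3 < 12 → AM


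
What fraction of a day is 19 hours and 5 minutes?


Total minutes: 19×60 + 5 = 1145
Day = 24×60 = 1440 minutes
Fraction = 1145/1440 ≈ 0.7951
As a percentage: 1145/1440 × 100 ≈ 79.51%

0.7951 (79.51%)


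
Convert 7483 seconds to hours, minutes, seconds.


2h 4m 43s

Hours: 7483 ÷ 3600 = 2 remainder 283
Minutes: 283 ÷ 60 = 4 remainder 43
Seconds: 43


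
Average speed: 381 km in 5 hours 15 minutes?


Distance: 381 km
Time: 5h 15m = 315 min = 315/60 = 21/4 hours
Speed = 381 ÷ (21/4) = 381 × 4 / 21 = 1524/21 ≈ 72.6 km/h

72.6 km/h


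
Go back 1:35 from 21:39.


20:04

Start: 1299 minutes from midnight
Subtract: 95 minutes
Remaining: 1299 - 95 = 1204
Hours: 20, Minutes: 4


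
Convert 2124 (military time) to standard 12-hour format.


Hour: 21
21 - 12 = 9 → PM

9:24 PM


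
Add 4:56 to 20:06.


01:02 (next day)

Start: 1206 minutes from midnight
Add: 296 minutes
Total: 1502 minutes
Hours: 1502 ÷ 60 = 25 remainder 2
25 ≥ 24 → 25 - 24 = 1 (next day)


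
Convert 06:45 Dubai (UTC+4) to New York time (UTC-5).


21:45 (previous day)

Time difference = UTC-5 - UTC+4 = -9 hours
New hour = (6 -9) mod 24
= -3 mod 24 = 21
Minutes unchanged → 21:45; -3 < 0 → previous day


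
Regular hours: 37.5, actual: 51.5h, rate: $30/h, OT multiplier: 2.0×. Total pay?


Regular: 37.5h × $30 = $1125.00
Overtime: 51.5 - 37.5 = 14.0h
OT pay: 14.0h × $30 × 2.0 = $840.00
Total = $1125.00 + $840.00 = $1965.00

$1965.00


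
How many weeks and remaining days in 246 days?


35 weeks 1 days

Weeks: 246 ÷ 7 = 35 remainder 1


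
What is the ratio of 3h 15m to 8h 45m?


Duration 1: 195 minutes
Duration 2: 525 minutes
Ratio = 195:525
GCD = 15
Simplified = 13:35
As a decimal: 13/35 ≈ 0.37

13:35 (0.37)


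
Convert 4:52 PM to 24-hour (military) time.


16:52

Input: 4:52 PM
PM: 4 + 12 = 16


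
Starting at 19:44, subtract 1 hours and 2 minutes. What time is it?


18:42

Start: 1184 minutes from midnight
Subtract: 62 minutes
Remaining: 1184 - 62 = 1122
Hours: 18, Minutes: 42


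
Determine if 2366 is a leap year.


No

Rules: divisible by 4 AND (not by 100 OR by 400)
2366 ÷ 4 = 591 remainder 2 → not divisible by 4
Not divisible by 4 → not a leap year


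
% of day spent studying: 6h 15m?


Time: 375 minutes
Day: 1440 minutes
Percentage = (375/1440) × 100 ≈ 26.0%

26.0%


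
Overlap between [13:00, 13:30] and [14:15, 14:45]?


Meeting A: 780-810 (in minutes from midnight)
Meeting B: 855-885
Overlap start = max(780, 855) = 855
Overlap end = min(810, 885) = 810
Overlap = max(0, 810 - 855) = 0 min

0 minutes


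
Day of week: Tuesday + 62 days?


Start: Tuesday (index 1)
(1 + 62) mod 7
= 63 mod 7
= 0
Index 0 → Monday

Monday


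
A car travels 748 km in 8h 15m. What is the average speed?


Distance: 748 km
Time: 8h 15m = 495 min = 495/60 = 33/4 hours
Speed = 748 ÷ (33/4) = 748 × 4 / 33 = 2992/33 ≈ 90.7 km/h

90.7 km/h


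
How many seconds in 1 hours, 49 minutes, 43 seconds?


Hours: 1 × 3600 = 3600
Minutes: 49 × 60 = 2940
Seconds: 43
Total = 3600 + 2940 + 43 = 6583

6583 seconds


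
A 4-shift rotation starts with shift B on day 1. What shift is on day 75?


Shift D

Shifts: A, B, C, D
Start: B (index 1)
Day 75: (1 + 75 - 1) mod 4
= 75 mod 4
= 3
Index 3 → shift D


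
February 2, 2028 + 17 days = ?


February 19, 2028

Start: February 2, 2028
Add 17 days
February 2 + 17 = February 19, 2028


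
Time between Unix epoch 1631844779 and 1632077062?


232283 seconds (64.5 hours / 2.69 days)

Difference = 1632077062 - 1631844779 = 232283 seconds
In hours: 232283 / 3600 ≈ 64.5
In days: 232283 / 86400 ≈ 2.69


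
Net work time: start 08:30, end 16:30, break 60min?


7h 0m (420 minutes)

Total time = (16×60+30) - (8×60+30)
= 990 - 510 = 480 min
Minus break: 480 - 60 = 420 min
= 7h 0m


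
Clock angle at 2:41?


Hour hand = 2×30 + 41×0.5 = 80.5°
Minute hand = 41×6 = 246°
Difference = |80.5 - 246| = 165.5°

165.5°


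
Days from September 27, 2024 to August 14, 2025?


321 days

From September 27, 2024 to August 14, 2025
Rest of September 2024: 30 - 27 = 3
Full months: October 31, November 30, December 31, January 31, February 2025 28, March 31, April 30, May 31, June 30, July 31
Days into August 2025: 14
Total = 3 + 31 + 30 + 31 + 31 + 28 + 31 + 30 + 31 + 30 + 31 + 14 = 321 days


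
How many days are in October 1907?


Month: October (month 10)
October has 31 days

31 days


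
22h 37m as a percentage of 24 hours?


Total minutes: 22×60 + 37 = 1357
Day = 24×60 = 1440 minutes
Fraction = 1357/1440 ≈ 0.9424
As a percentage: 1357/1440 × 100 ≈ 94.24%

0.9424 (94.24%)


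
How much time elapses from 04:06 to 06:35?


End time in minutes: 6×60 + 35 = 395
Start time in minutes: 4×60 + 6 = 246
Difference = 395 - 246 = 149 minutes
= 2 hours 29 minutes

2h 29m


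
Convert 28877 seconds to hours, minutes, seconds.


8h 1m 17s

Hours: 28877 ÷ 3600 = 8 remainder 77
Minutes: 77 ÷ 60 = 1 remainder 17
Seconds: 17


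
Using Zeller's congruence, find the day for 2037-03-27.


Zeller's congruence:
q=27, m=3, k=37, j=20
h = (27 + ⌊13×4/5⌋ + 37 + ⌊37/4⌋ + ⌊20/4⌋ - 2×20) mod 7
= (27 + 10 + 37 + 9 + 5 - 40) mod 7
= 48 mod 7 = 6
h=6 → Friday

Friday


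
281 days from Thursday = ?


Friday

Start: Thursday (index 3)
(3 + 281) mod 7
= 284 mod 7
= 4
Index 4 → Friday


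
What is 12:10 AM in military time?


Input: 12:10 AM
12 AM → 00 (midnight)

00:10


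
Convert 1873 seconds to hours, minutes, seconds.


0h 31m 13s

Hours: 1873 ÷ 3600 = 0 remainder 1873
Minutes: 1873 ÷ 60 = 31 remainder 13
Seconds: 13


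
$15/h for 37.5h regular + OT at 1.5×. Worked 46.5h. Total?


Regular: 37.5h × $15 = $562.50
Overtime: 46.5 - 37.5 = 9.0h
OT pay: 9.0h × $15 × 1.5 = $202.50
Total = $562.50 + $202.50 = $765.00

$765.00


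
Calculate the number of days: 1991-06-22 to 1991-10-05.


105 days

From June 22, 1991 to October 5, 1991
Rest of June 1991: 30 - 22 = 8
Full months: July 31, August 31, September 30
Days into October 1991: 5
Total = 8 + 31 + 31 + 30 + 5 = 105 days


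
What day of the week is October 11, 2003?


Zeller's congruence:
q=11, m=10, k=3, j=20
h = (11 + ⌊13×11/5⌋ + 3 + ⌊3/4⌋ + ⌊20/4⌋ - 2×20) mod 7
= (11 + 28 + 3 + 0 + 5 - 40) mod 7
= 7 mod 7 = 0
h=0 → Saturday

Saturday


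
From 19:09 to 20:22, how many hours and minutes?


1h 13m

End time in minutes: 20×60 + 22 = 1222
Start time in minutes: 19×60 + 9 = 1149
Difference = 1222 - 1149 = 73 minutes
= 1 hours 13 minutes


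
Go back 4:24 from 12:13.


Start: 733 minutes from midnight
Subtract: 264 minutes
Remaining: 733 - 264 = 469
Hours: 7, Minutes: 49

07:49


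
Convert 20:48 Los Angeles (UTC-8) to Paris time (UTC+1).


Time difference = UTC+1 - UTC-8 = +9 hours
New hour = (20 + 9) mod 24
= 29 mod 24 = 5
Minutes unchanged → 05:48; 29 ≥ 24 → next day

05:48 (next day)


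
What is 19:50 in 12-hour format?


Hour: 19
19 - 12 = 7 → PM

7:50 PM


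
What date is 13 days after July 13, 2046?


July 26, 2046

Start: July 13, 2046
Add 13 days
July 13 + 13 = July 26, 2046


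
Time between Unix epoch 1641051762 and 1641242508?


190746 seconds (53.0 hours / 2.21 days)

Difference = 1641242508 - 1641051762 = 190746 seconds
In hours: 190746 / 3600 ≈ 53.0
In days: 190746 / 86400 ≈ 2.21


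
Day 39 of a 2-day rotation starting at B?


Shifts: A, B
Start: B (index 1)
Day 39: (1 + 39 - 1) mod 2
= 39 mod 2
= 1
Index 1 → shift B

Shift B


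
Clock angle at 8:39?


Hour hand = 8×30 + 39×0.5 = 259.5°
Minute hand = 39×6 = 234°
Difference = |259.5 - 234| = 25.5°

25.5°


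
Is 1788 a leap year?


Yes

Rules: divisible by 4 AND (not by 100 OR by 400)
1788 ÷ 4 = 447 exactly → divisible by 4
1788 ÷ 100 = 17 remainder 88 → not divisible by 100
Divisible by 4 but not by 100 → leap year


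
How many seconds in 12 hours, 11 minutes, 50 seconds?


Hours: 12 × 3600 = 43200
Minutes: 11 × 60 = 660
Seconds: 50
Total = 43200 + 660 + 50 = 43910

43910 seconds


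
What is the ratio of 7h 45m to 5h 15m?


Duration 1: 465 minutes
Duration 2: 315 minutes
Ratio = 465:315
GCD = 15
Simplified = 31:21
As a decimal: 31/21 ≈ 1.48

31:21 (1.48)


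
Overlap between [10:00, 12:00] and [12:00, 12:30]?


0 minutes

Meeting A: 600-720 (in minutes from midnight)
Meeting B: 720-750
Overlap start = max(600, 720) = 720
Overlap end = min(720, 750) = 720
Overlap = max(0, 720 - 720) = 0 min


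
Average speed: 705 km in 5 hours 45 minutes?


Distance: 705 km
Time: 5h 45m = 345 min = 345/60 = 23/4 hours
Speed = 705 ÷ (23/4) = 705 × 4 / 23 = 2820/23 ≈ 122.6 km/h

122.6 km/h


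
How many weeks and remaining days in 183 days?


Weeks: 183 ÷ 7 = 26 remainder 1

26 weeks 1 days


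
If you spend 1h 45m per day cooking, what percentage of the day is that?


7.3%

Time: 105 minutes
Day: 1440 minutes
Percentage = (105/1440) × 100 ≈ 7.3%


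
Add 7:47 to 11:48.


19:35

Start: 708 minutes from midnight
Add: 467 minutes
Total: 1175 minutes
Hours: 1175 ÷ 60 = 19 remainder 35


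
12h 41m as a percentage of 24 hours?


0.5285 (52.85%)

Total minutes: 12×60 + 41 = 761
Day = 24×60 = 1440 minutes
Fraction = 761/1440 ≈ 0.5285
As a percentage: 761/1440 × 100 ≈ 52.85%


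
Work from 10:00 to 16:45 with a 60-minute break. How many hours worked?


5h 45m (345 minutes)

Total time = (16×60+45) - (10×60+0)
= 1005 - 600 = 405 min
Minus break: 405 - 60 = 345 min
= 5h 45m


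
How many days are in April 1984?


Month: April (month 4)
April has 30 days

30 days


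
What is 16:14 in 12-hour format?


4:14 PM

Hour: 16
16 - 12 = 4 → PM


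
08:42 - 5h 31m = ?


Start: 522 minutes from midnight
Subtract: 331 minutes
Remaining: 522 - 331 = 191
Hours: 3, Minutes: 11

03:11


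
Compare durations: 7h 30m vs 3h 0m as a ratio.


Duration 1: 450 minutes
Duration 2: 180 minutes
Ratio = 450:180
GCD = 90
Simplified = 5:2
As a decimal: 5/2 = 2.50

5:2 (2.50)


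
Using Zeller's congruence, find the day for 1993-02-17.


Wednesday

Zeller's congruence:
q=17, m=14, k=92, j=19
h = (17 + ⌊13×15/5⌋ + 92 + ⌊92/4⌋ + ⌊19/4⌋ - 2×19) mod 7
= (17 + 39 + 92 + 23 + 4 - 38) mod 7
= 137 mod 7 = 4
h=4 → Wednesday


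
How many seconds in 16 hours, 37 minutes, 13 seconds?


59833 seconds

Hours: 16 × 3600 = 57600
Minutes: 37 × 60 = 2220
Seconds: 13
Total = 57600 + 2220 + 13 = 59833


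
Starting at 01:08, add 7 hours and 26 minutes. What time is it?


08:34

Start: 68 minutes from midnight
Add: 446 minutes
Total: 514 minutes
Hours: 514 ÷ 60 = 8 remainder 34


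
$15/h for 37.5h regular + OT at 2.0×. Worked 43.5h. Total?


$742.50

Regular: 37.5h × $15 = $562.50
Overtime: 43.5 - 37.5 = 6.0h
OT pay: 6.0h × $15 × 2.0 = $180.00
Total = $562.50 + $180.00 = $742.50


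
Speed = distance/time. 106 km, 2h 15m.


Distance: 106 km
Time: 2h 15m = 135 min = 135/60 = 9/4 hours
Speed = 106 ÷ (9/4) = 106 × 4 / 9 = 424/9 ≈ 47.1 km/h

47.1 km/h


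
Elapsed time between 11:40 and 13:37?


End time in minutes: 13×60 + 37 = 817
Start time in minutes: 11×60 + 40 = 700
Difference = 817 - 700 = 117 minutes
= 1 hours 57 minutes

1h 57m


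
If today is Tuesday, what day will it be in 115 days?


Friday

Start: Tuesday (index 1)
(1 + 115) mod 7
= 116 mod 7
= 4
Index 4 → Friday


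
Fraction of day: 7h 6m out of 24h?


Total minutes: 7×60 + 6 = 426
Day = 24×60 = 1440 minutes
Fraction = 426/1440 ≈ 0.2958
As a percentage: 426/1440 × 100 ≈ 29.58%

0.2958 (29.58%)


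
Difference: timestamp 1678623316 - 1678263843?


359473 seconds (99.9 hours / 4.16 days)

Difference = 1678623316 - 1678263843 = 359473 seconds
In hours: 359473 / 3600 ≈ 99.9
In days: 359473 / 86400 ≈ 4.16


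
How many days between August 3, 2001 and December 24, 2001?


143 days

From August 3, 2001 to December 24, 2001
Rest of August 2001: 31 - 3 = 28
Full months: September 30, October 31, November 30
Days into December 2001: 24
Total = 28 + 30 + 31 + 30 + 24 = 143 days


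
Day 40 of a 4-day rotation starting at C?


Shifts: A, B, C, D
Start: C (index 2)
Day 40: (2 + 40 - 1) mod 4
= 41 mod 4
= 1
Index 1 → shift B

Shift B


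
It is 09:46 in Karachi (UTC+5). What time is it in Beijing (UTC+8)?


Time difference = UTC+8 - UTC+5 = +3 hours
New hour = (9 + 3) mod 24
= 12 mod 24 = 12
Minutes unchanged → 12:46

12:46


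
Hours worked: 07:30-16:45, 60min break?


8h 15m (495 minutes)

Total time = (16×60+45) - (7×60+30)
= 1005 - 450 = 555 min
Minus break: 555 - 60 = 495 min
= 8h 15m


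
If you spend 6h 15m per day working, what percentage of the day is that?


Time: 375 minutes
Day: 1440 minutes
Percentage = (375/1440) × 100 ≈ 26.0%

26.0%


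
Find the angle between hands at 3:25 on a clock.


Hour hand = 3×30 + 25×0.5 = 102.5°
Minute hand = 25×6 = 150°
Difference = |102.5 - 150| = 47.5°

47.5°
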